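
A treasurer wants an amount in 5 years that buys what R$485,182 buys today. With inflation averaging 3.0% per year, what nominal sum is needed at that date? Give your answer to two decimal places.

R$562,458.91

Cumulative price-level factor: (1+3.0%)^5 = 1.1592740743.
The nominal amount required is R$485,182 scaled up by that factor.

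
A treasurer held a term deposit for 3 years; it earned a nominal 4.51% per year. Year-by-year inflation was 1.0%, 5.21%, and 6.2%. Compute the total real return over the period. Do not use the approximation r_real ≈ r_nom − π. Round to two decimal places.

1.15%

Cumulative inflation factor: 1.010 × 1.0521 × 1.062 ≈ 1.12850.
Nominal growth factor: 1.14149. Real growth factor = 1.14149 / 1.12850 ≈ 1.01151.
Total real return ≈ 1.1511%.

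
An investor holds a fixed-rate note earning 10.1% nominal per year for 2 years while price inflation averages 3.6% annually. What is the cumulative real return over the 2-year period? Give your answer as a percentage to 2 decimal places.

12.94%

The annual real rate is (1+10.1%)/(1+3.6%) − 1 = 6.2741%.
Compounded over 2 years: (1 + 0.062741)^2 − 1 ≈ 0.12942.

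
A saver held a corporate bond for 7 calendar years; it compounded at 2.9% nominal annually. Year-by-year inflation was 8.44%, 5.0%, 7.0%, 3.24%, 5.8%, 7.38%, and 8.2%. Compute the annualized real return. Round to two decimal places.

Cumulative inflation factor: 1.0844 × 1.050 × 1.070 × 1.0324 × 1.058 × 1.0738 × 1.082 ≈ 1.54613.
Nominal growth factor: 1.22154. Real growth factor = 1.22154 / 1.54613 ≈ 0.79006.
Annualized: 0.79006^(1/7) − 1 ≈ -0.03310.

-3.31%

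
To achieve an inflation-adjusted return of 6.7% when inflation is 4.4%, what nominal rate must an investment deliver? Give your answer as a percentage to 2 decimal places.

By the Fisher equation, 1 + r_nom = (1 + 6.7%)(1 + 4.4%) = 1.067 × 1.044 = 1.113948.
So r_nom = 11.3948%.

11.39%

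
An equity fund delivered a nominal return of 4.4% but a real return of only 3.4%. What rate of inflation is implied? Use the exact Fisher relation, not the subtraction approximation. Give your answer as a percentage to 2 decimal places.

0.97%

From (1+r_nom) = (1+r_real)(1+π), we get 1+π = (1 + 4.4%)/(1 + 3.4%) = 1.044/1.034 ≈ 1.00967.
So π ≈ 0.9671%.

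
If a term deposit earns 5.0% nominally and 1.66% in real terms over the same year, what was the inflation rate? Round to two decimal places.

From (1+r_nom) = (1+r_real)(1+π), we get 1+π = (1 + 5.0%)/(1 + 1.66%) = 1.050/1.0166 ≈ 1.03285.
So π ≈ 3.2855%.

3.29%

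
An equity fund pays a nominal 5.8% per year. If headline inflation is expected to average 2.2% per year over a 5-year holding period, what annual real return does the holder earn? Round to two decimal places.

3.52%

With constant rates the annual real return is the same each year: (1+5.8%)/(1+2.2%) − 1 = 0.03523.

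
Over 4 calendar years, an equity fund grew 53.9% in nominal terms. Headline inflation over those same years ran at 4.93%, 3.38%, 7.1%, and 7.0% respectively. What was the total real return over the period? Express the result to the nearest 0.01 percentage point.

Cumulative inflation factor: 1.0493 × 1.0338 × 1.071 × 1.070 ≈ 1.24311.
Nominal growth factor: 1.53900. Real growth factor = 1.53900 / 1.24311 ≈ 1.23802.
Total real return ≈ 23.8024%.

23.80%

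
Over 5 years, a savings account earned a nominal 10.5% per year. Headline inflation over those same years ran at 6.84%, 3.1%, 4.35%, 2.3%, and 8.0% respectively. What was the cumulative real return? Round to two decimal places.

29.73%

Cumulative inflation factor: 1.0684 × 1.031 × 1.0435 × 1.023 × 1.080 ≈ 1.26994.
Nominal growth factor: 1.64745. Real growth factor = 1.64745 / 1.26994 ≈ 1.29726.
Total real return ≈ 29.7260%.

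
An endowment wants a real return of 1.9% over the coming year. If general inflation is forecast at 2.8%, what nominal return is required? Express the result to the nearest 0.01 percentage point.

By the Fisher equation, 1 + r_nom = (1 + 1.9%)(1 + 2.8%) = 1.019 × 1.028 = 1.047532.
So r_nom = 4.7532%.

4.75%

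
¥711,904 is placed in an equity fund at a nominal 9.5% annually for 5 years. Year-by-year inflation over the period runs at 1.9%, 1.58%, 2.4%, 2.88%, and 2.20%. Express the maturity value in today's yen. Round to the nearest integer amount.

¥1,005,606

Nominal value at maturity: ¥711,904 × (1 + 9.5%)^5 ≈ ¥1,120,707.
Price-level factor over 5 years: 1.019 × 1.0158 × 1.024 × 1.0288 × 1.0220 ≈ 1.1144592688.
Dividing the nominal maturity value by the price-level factor gives the value in today's money.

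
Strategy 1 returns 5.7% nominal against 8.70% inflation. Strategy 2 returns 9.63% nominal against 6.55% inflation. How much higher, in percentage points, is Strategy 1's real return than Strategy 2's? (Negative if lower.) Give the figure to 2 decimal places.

-5.65

Strategy 1 real return: 1.057/1.0870 − 1 = -2.760%.
Strategy 2 real return: 1.0963/1.0655 − 1 = 2.891%.
Difference: -2.760 − 2.891 = -5.651 pp.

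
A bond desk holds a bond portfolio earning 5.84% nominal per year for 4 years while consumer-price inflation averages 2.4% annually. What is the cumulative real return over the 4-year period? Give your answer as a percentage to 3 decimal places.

14.130%

The annual real rate is (1+5.84%)/(1+2.4%) − 1 = 3.3594%.
Compounded over 4 years: (1 + 0.033594)^4 − 1 ≈ 0.14130.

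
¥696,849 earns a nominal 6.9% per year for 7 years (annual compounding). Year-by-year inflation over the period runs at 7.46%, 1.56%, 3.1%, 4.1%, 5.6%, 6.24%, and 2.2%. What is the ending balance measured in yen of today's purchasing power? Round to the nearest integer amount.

Nominal value at maturity: ¥696,849 × (1 + 6.9%)^7 ≈ ¥1,111,687.
Price-level factor over 7 years: 1.0746 × 1.0156 × 1.031 × 1.041 × 1.056 × 1.0624 × 1.022 ≈ 1.3430178944.
Dividing the nominal maturity value by the price-level factor gives the value in today's money.

¥827,753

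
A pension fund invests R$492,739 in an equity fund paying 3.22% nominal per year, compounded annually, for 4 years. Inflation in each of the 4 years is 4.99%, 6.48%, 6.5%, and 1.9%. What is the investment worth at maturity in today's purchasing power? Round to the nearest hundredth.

R$461,033.61

Nominal value at maturity: R$492,739 × (1 + 3.22%)^4 ≈ R$559,335.46.
Price-level factor over 4 years: 1.0499 × 1.0648 × 1.065 × 1.019 ≈ 1.2132205836.
Dividing the nominal maturity value by the price-level factor gives the value in today's money.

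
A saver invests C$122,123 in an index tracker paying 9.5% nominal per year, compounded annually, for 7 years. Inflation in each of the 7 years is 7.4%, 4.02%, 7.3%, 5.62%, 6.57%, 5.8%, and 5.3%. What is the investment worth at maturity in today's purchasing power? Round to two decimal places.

Nominal value at maturity: C$122,123 × (1 + 9.5%)^7 ≈ C$230,513.46.
Price-level factor over 7 years: 1.074 × 1.0402 × 1.073 × 1.0562 × 1.0657 × 1.058 × 1.053 ≈ 1.5031974161.
Dividing the nominal maturity value by the price-level factor gives the value in today's money.

C$153,348.76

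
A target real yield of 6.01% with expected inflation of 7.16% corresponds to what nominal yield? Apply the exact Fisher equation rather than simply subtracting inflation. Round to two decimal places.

By the Fisher equation, 1 + r_nom = (1 + 6.01%)(1 + 7.16%) = 1.0601 × 1.0716 = 1.13600316.
So r_nom = 13.600316%.

13.60%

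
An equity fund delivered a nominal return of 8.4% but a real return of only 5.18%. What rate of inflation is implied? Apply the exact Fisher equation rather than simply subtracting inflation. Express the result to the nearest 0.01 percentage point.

3.06%

From (1+r_nom) = (1+r_real)(1+π), we get 1+π = (1 + 8.4%)/(1 + 5.18%) = 1.084/1.0518 ≈ 1.03061.
So π ≈ 3.0614%.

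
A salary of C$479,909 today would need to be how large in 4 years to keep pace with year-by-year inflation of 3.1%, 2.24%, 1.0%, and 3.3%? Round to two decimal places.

C$527,788.71

Cumulative price-level factor: 1.031 × 1.0224 × 1.010 × 1.033 ≈ 1.0997683104.
Multiplying C$479,909 by the price-level factor gives the future nominal sum.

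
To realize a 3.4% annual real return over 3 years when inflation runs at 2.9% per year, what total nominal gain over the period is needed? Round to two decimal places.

20.45%

Required annual nominal rate: (1+3.4%)(1+2.9%) − 1 = 6.3986%.
Cumulative over 3 years: (1 + 0.063986)^3 − 1 ≈ 0.20450.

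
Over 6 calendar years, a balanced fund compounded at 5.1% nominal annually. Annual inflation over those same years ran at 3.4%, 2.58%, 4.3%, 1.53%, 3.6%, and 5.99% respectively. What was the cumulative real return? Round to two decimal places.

9.28%

Cumulative inflation factor: 1.034 × 1.0258 × 1.043 × 1.0153 × 1.036 × 1.0599 ≈ 1.23335.
Nominal growth factor: 1.34777. Real growth factor = 1.34777 / 1.23335 ≈ 1.09277.
Total real return ≈ 9.2772%.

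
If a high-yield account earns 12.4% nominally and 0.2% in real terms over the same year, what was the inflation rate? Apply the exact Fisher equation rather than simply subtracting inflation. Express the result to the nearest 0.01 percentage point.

12.18%

From (1+r_nom) = (1+r_real)(1+π), we get 1+π = (1 + 12.4%)/(1 + 0.2%) = 1.124/1.002 ≈ 1.12176.
So π ≈ 12.1756%.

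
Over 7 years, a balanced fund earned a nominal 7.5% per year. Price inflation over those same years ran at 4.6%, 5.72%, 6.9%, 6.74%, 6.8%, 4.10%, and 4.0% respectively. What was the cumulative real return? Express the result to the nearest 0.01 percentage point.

13.71%

Cumulative inflation factor: 1.046 × 1.0572 × 1.069 × 1.0674 × 1.068 × 1.0410 × 1.040 ≈ 1.45898.
Nominal growth factor: 1.65905. Real growth factor = 1.65905 / 1.45898 ≈ 1.13713.
Total real return ≈ 13.7130%.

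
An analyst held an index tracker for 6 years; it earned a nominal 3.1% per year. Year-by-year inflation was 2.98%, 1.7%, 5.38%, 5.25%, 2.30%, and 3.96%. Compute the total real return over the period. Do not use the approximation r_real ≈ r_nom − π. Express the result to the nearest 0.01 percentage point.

Cumulative inflation factor: 1.0298 × 1.017 × 1.0538 × 1.0525 × 1.0230 × 1.0396 ≈ 1.23537.
Nominal growth factor: 1.20102. Real growth factor = 1.20102 / 1.23537 ≈ 0.97220.
Total real return ≈ -2.7799%.

-2.78%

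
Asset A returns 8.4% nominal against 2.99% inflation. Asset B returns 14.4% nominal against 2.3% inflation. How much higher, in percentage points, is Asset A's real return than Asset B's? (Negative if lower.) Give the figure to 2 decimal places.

Asset A real return: 1.084/1.0299 − 1 = 5.253%.
Asset B real return: 1.144/1.023 − 1 = 11.828%.
Difference: 5.253 − 11.828 = -6.575 pp.

-6.58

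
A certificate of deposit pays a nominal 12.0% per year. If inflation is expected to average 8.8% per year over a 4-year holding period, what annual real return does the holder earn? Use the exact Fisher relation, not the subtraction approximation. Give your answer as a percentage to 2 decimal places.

With constant rates the annual real return is the same each year: (1+12.0%)/(1+8.8%) − 1 = 0.02941.

2.94%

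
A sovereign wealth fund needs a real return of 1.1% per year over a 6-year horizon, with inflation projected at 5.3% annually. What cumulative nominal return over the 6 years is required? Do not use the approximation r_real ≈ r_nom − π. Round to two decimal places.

45.57%

Required annual nominal rate: (1+1.1%)(1+5.3%) − 1 = 6.4583%.
Cumulative over 6 years: (1 + 0.064583)^6 − 1 ≈ 0.45572.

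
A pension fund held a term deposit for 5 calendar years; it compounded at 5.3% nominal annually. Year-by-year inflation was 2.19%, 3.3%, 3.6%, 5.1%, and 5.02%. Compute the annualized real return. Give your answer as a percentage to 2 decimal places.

Cumulative inflation factor: 1.0219 × 1.033 × 1.036 × 1.051 × 1.0502 ≈ 1.20710.
Nominal growth factor: 1.29462. Real growth factor = 1.29462 / 1.20710 ≈ 1.07250.
Annualized: 1.07250^(1/5) − 1 ≈ 0.01410.

1.41%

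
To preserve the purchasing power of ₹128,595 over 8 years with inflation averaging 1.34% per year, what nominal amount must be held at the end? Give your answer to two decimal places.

Cumulative price-level factor: (1+1.34%)^8 ≈ 1.1123647031.
The nominal amount required is ₹128,595 scaled up by that factor.

₹143,044.54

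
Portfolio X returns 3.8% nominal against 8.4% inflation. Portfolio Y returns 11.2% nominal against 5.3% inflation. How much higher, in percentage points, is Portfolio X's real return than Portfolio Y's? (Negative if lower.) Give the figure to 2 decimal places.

-9.85

Portfolio X real return: 1.038/1.084 − 1 = -4.244%.
Portfolio Y real return: 1.112/1.053 − 1 = 5.603%.
Difference: -4.244 − 5.603 = -9.847 pp.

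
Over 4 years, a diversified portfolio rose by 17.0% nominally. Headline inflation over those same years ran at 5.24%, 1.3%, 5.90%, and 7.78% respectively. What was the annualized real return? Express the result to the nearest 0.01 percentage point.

Cumulative inflation factor: 1.0524 × 1.013 × 1.0590 × 1.0778 ≈ 1.21681.
Nominal growth factor: 1.17000. Real growth factor = 1.17000 / 1.21681 ≈ 0.96153.
Annualized: 0.96153^(1/4) − 1 ≈ -0.00976.

-0.98%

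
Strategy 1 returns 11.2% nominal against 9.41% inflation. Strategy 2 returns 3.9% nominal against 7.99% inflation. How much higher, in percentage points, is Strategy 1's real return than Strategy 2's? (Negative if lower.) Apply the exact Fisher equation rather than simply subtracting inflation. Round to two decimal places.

Strategy 1 real return: 1.112/1.0941 − 1 = 1.636%.
Strategy 2 real return: 1.039/1.0799 − 1 = -3.787%.
Difference: 1.636 − (-3.787) = 5.423 pp.

5.42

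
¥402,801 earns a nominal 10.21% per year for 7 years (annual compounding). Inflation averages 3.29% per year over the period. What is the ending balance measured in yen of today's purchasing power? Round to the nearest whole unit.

¥634,205

Nominal value at maturity: ¥402,801 × (1 + 10.21%)^7 ≈ ¥795,495.
Price-level factor over 7 years: (1 + 3.29%)^7 ≈ 1.2543188299.
The maturity value deflated by that factor is the answer in today's purchasing power.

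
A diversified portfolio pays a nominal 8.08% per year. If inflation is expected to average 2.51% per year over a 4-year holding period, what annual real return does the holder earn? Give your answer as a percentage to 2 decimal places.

5.43%

With constant rates the annual real return is the same each year: (1+8.08%)/(1+2.51%) − 1 = 0.05434.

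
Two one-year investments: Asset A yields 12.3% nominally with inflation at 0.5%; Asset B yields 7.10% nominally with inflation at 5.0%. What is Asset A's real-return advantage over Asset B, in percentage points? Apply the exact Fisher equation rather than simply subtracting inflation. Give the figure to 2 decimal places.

9.74

Asset A real return: 1.123/1.005 − 1 = 11.741%.
Asset B real return: 1.0710/1.050 − 1 = 2.000%.
Difference: 11.741 − 2.000 = 9.741 pp.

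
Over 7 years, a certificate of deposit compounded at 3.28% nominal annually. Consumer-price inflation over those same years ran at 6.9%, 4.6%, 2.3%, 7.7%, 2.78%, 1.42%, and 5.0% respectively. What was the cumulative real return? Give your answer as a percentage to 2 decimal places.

-7.04%

Cumulative inflation factor: 1.069 × 1.046 × 1.023 × 1.077 × 1.0278 × 1.0142 × 1.050 ≈ 1.34841.
Nominal growth factor: 1.25347. Real growth factor = 1.25347 / 1.34841 ≈ 0.92959.
Total real return ≈ -7.0410%.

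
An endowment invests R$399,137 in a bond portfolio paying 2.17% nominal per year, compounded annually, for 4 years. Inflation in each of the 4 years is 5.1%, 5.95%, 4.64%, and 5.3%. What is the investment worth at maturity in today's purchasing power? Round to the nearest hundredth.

Nominal value at maturity: R$399,137 × (1 + 2.17%)^4 ≈ R$434,926.19.
Price-level factor over 4 years: 1.051 × 1.0595 × 1.0464 × 1.053 ≈ 1.2269582333.
Dividing the nominal maturity value by the price-level factor gives the value in today's money.

R$354,475.14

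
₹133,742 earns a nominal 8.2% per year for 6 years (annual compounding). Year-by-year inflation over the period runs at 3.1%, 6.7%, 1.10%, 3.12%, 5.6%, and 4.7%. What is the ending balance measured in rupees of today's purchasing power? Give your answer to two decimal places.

Nominal value at maturity: ₹133,742 × (1 + 8.2%)^6 ≈ ₹214,600.82.
Price-level factor over 6 years: 1.031 × 1.067 × 1.0110 × 1.0312 × 1.056 × 1.047 ≈ 1.2680247912.
The maturity value deflated by that factor is the answer in today's purchasing power.

₹169,240.24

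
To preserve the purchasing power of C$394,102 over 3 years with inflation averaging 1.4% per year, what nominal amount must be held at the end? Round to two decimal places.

C$410,887.10

Cumulative price-level factor: (1+1.4%)^3 = 1.042590744.
The nominal amount required is C$394,102 scaled up by that factor.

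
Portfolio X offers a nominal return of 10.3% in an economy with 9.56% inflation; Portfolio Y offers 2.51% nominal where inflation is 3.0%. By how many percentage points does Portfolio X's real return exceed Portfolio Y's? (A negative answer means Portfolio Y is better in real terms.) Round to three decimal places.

Portfolio X real return: 1.103/1.0956 − 1 = 0.6754%.
Portfolio Y real return: 1.0251/1.030 − 1 = -0.4757%.
Difference: 0.6754 − (-0.4757) = 1.1511 pp.

1.151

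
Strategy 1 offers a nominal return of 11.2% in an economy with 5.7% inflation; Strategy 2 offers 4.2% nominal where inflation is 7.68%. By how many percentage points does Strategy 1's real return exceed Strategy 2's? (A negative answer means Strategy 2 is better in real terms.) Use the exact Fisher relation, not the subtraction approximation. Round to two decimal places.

Strategy 1 real return: 1.112/1.057 − 1 = 5.203%.
Strategy 2 real return: 1.042/1.0768 − 1 = -3.232%.
Difference: 5.203 − (-3.232) = 8.435 pp.

8.44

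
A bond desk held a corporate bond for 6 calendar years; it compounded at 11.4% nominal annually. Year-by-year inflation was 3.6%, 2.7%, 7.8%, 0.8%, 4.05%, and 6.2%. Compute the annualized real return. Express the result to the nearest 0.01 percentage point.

6.94%

Cumulative inflation factor: 1.036 × 1.027 × 1.078 × 1.008 × 1.0405 × 1.062 ≈ 1.27754.
Nominal growth factor: 1.91122. Real growth factor = 1.91122 / 1.27754 ≈ 1.49601.
Annualized: 1.49601^(1/6) − 1 ≈ 0.06944.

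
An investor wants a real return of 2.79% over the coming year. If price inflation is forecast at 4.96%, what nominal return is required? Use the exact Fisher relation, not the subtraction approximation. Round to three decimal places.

By the Fisher equation, 1 + r_nom = (1 + 2.79%)(1 + 4.96%) = 1.0279 × 1.0496 = 1.07888384.
So r_nom = 7.888384%.

7.888%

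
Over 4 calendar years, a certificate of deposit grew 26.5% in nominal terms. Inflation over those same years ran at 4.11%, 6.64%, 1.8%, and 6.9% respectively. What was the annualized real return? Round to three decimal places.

1.155%

Cumulative inflation factor: 1.0411 × 1.0664 × 1.018 × 1.069 ≈ 1.20820.
Nominal growth factor: 1.26500. Real growth factor = 1.26500 / 1.20820 ≈ 1.04701.
Annualized: 1.04701^(1/4) − 1 ≈ 0.01155.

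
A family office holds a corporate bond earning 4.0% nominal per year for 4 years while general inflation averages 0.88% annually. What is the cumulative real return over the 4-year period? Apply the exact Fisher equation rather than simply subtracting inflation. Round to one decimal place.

13.0%

The annual real rate is (1+4.0%)/(1+0.88%) − 1 = 3.0928%.
Compounded over 4 years: (1 + 0.030928)^4 − 1 ≈ 0.12957.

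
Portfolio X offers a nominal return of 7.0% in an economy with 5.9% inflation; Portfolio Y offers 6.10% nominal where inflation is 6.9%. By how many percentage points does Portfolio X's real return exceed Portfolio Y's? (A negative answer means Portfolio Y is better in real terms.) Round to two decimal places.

Portfolio X real return: 1.070/1.059 − 1 = 1.039%.
Portfolio Y real return: 1.0610/1.069 − 1 = -0.748%.
Difference: 1.039 − (-0.748) = 1.787 pp.

1.79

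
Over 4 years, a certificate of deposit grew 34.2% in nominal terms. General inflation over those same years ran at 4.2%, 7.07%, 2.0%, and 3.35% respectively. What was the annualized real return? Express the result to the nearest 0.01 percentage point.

Cumulative inflation factor: 1.042 × 1.0707 × 1.020 × 1.0335 ≈ 1.17611.
Nominal growth factor: 1.34200. Real growth factor = 1.34200 / 1.17611 ≈ 1.14105.
Annualized: 1.14105^(1/4) − 1 ≈ 0.03354.

3.35%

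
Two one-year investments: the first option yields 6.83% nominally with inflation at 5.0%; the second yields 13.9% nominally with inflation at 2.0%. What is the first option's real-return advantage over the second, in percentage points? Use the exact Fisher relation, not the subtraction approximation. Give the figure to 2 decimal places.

-9.92

The first option real return: 1.0683/1.050 − 1 = 1.743%.
The second real return: 1.139/1.020 − 1 = 11.667%.
Difference: 1.743 − 11.667 = -9.924 pp.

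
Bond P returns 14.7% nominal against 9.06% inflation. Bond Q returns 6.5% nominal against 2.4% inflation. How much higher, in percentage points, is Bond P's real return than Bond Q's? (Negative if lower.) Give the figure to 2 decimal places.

Bond P real return: 1.147/1.0906 − 1 = 5.171%.
Bond Q real return: 1.065/1.024 − 1 = 4.004%.
Difference: 5.171 − 4.004 = 1.167 pp.

1.17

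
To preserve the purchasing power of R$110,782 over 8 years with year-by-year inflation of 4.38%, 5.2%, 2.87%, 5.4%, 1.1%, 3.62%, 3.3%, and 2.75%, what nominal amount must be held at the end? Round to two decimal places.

Cumulative price-level factor: 1.0438 × 1.052 × 1.0287 × 1.054 × 1.011 × 1.0362 × 1.033 × 1.0275 ≈ 1.3238515208.
Multiplying R$110,782 by the price-level factor gives the future nominal sum.

R$146,658.92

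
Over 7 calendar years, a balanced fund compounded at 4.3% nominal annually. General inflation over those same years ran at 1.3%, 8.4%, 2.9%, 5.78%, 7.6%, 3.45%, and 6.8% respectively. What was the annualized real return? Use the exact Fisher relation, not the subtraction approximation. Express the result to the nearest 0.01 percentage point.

Cumulative inflation factor: 1.013 × 1.084 × 1.029 × 1.0578 × 1.076 × 1.0345 × 1.068 ≈ 1.42093.
Nominal growth factor: 1.34273. Real growth factor = 1.34273 / 1.42093 ≈ 0.94497.
Annualized: 0.94497^(1/7) − 1 ≈ -0.00805.

-0.81%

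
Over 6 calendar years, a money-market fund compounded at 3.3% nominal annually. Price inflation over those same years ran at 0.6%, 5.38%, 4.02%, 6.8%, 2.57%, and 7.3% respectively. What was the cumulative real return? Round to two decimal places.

-6.26%

Cumulative inflation factor: 1.006 × 1.0538 × 1.0402 × 1.068 × 1.0257 × 1.073 ≈ 1.29618.
Nominal growth factor: 1.21507. Real growth factor = 1.21507 / 1.29618 ≈ 0.93743.
Total real return ≈ -6.2573%.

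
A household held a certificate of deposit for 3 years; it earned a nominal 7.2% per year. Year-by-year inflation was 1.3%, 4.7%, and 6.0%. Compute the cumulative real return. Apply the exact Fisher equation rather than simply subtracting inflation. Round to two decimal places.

Cumulative inflation factor: 1.013 × 1.047 × 1.060 ≈ 1.12425.
Nominal growth factor: 1.23193. Real growth factor = 1.23193 / 1.12425 ≈ 1.09578.
Total real return ≈ 9.5777%.

9.58%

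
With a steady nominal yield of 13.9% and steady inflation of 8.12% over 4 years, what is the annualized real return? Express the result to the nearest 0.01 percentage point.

5.35%

With constant rates the annual real return is the same each year: (1+13.9%)/(1+8.12%) − 1 = 0.05346.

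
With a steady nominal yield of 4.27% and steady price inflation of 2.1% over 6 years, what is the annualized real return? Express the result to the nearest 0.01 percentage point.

2.13%

With constant rates the annual real return is the same each year: (1+4.27%)/(1+2.1%) − 1 = 0.02125.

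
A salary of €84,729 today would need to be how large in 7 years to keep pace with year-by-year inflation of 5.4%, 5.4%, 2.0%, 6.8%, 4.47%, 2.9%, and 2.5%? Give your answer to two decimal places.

€112,983.64

Cumulative price-level factor: 1.054 × 1.054 × 1.020 × 1.068 × 1.0447 × 1.029 × 1.025 ≈ 1.3334707110.
Multiplying €84,729 by the price-level factor gives the future nominal sum.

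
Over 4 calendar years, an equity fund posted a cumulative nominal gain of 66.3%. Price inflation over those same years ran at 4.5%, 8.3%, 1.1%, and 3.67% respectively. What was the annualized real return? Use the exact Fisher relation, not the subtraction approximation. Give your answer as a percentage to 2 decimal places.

Cumulative inflation factor: 1.045 × 1.083 × 1.011 × 1.0367 ≈ 1.18618.
Nominal growth factor: 1.66300. Real growth factor = 1.66300 / 1.18618 ≈ 1.40198.
Annualized: 1.40198^(1/4) − 1 ≈ 0.08814.

8.81%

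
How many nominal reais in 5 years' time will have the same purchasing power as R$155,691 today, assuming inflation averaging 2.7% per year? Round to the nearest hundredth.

R$177,875.33

Cumulative price-level factor: (1+2.7%)^5 ≈ 1.1424895016.
Multiplying R$155,691 by the price-level factor gives the future nominal sum.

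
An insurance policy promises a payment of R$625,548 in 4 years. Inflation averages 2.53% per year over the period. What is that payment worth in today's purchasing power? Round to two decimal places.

Price-level factor over 4 years: (1 + 2.53%)^4 ≈ 1.1051057268.
Purchasing power today: R$625,548 divided by that factor.

R$566,052.63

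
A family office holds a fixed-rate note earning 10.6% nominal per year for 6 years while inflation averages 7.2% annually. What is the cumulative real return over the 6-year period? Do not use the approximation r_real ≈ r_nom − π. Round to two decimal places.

The annual real rate is (1+10.6%)/(1+7.2%) − 1 = 3.1716%.
Compounded over 6 years: (1 + 0.031716)^6 − 1 ≈ 0.20604.

20.60%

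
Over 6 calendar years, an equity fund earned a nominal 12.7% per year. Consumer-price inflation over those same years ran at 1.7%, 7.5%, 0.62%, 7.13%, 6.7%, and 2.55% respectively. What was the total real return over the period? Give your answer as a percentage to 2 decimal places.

Cumulative inflation factor: 1.017 × 1.075 × 1.0062 × 1.0713 × 1.067 × 1.0255 ≈ 1.28951.
Nominal growth factor: 2.04901. Real growth factor = 2.04901 / 1.28951 ≈ 1.58898.
Total real return ≈ 58.8981%.

58.90%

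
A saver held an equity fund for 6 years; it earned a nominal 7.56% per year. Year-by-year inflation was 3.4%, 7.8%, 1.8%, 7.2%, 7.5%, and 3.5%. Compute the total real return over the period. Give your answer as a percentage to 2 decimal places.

14.41%

Cumulative inflation factor: 1.034 × 1.078 × 1.018 × 1.072 × 1.075 × 1.035 ≈ 1.35341.
Nominal growth factor: 1.54848. Real growth factor = 1.54848 / 1.35341 ≈ 1.14413.
Total real return ≈ 14.4127%.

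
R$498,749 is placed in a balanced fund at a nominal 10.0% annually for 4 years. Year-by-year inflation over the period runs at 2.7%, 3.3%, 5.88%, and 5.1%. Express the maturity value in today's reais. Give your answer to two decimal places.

R$618,536.55

Nominal value at maturity: R$498,749 × (1 + 10.0%)^4 ≈ R$730,218.41.
Price-level factor over 4 years: 1.027 × 1.033 × 1.0588 × 1.051 ≈ 1.1805582317.
The maturity value deflated by that factor is the answer in today's purchasing power.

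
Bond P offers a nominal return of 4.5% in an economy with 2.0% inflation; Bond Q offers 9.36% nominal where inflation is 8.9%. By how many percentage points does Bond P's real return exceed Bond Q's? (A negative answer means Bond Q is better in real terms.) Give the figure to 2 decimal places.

2.03

Bond P real return: 1.045/1.020 − 1 = 2.451%.
Bond Q real return: 1.0936/1.089 − 1 = 0.422%.
Difference: 2.451 − 0.422 = 2.029 pp.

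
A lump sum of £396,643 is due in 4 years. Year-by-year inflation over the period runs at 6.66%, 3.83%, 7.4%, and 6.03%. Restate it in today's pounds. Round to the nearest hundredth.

£314,515.69

Price-level factor over 4 years: 1.0666 × 1.0383 × 1.074 × 1.0603 ≈ 1.2611230866.
Purchasing power today: £396,643 divided by that factor.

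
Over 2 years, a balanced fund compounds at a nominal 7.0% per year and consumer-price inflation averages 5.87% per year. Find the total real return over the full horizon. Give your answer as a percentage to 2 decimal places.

2.15%

The annual real rate is (1+7.0%)/(1+5.87%) − 1 = 1.0673%.
Compounded over 2 years: (1 + 0.010673)^2 − 1 ≈ 0.02146.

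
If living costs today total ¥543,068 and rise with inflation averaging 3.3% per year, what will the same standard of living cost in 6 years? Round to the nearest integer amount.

Cumulative price-level factor: (1+3.3%)^6 ≈ 1.2150717649.
Multiplying ¥543,068 by the price-level factor gives the future nominal sum.

¥659,867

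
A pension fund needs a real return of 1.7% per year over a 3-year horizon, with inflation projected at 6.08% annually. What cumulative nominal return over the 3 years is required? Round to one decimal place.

25.6%

Required annual nominal rate: (1+1.7%)(1+6.08%) − 1 = 7.88336%.
Cumulative over 3 years: (1 + 0.0788336)^3 − 1 ≈ 0.25563.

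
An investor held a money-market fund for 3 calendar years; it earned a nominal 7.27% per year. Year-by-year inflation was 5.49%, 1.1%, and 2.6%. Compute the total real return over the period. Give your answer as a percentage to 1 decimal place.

12.8%

Cumulative inflation factor: 1.0549 × 1.011 × 1.026 ≈ 1.09423.
Nominal growth factor: 1.23434. Real growth factor = 1.23434 / 1.09423 ≈ 1.12804.
Total real return ≈ 12.8041%.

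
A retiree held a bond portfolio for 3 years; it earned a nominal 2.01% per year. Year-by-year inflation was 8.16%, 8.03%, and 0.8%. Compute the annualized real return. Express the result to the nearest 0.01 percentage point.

-3.41%

Cumulative inflation factor: 1.0816 × 1.0803 × 1.008 ≈ 1.17780.
Nominal growth factor: 1.06152. Real growth factor = 1.06152 / 1.17780 ≈ 0.90127.
Annualized: 0.90127^(1/3) − 1 ≈ -0.03406.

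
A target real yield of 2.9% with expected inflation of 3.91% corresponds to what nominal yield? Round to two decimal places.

6.92%

By the Fisher equation, 1 + r_nom = (1 + 2.9%)(1 + 3.91%) = 1.029 × 1.0391 = 1.0692339.
So r_nom = 6.92339%.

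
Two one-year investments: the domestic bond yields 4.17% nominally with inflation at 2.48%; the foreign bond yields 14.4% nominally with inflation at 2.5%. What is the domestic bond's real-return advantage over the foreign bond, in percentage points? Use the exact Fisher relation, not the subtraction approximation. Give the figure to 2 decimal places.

The domestic bond real return: 1.0417/1.0248 − 1 = 1.649%.
The foreign bond real return: 1.144/1.025 − 1 = 11.610%.
Difference: 1.649 − 11.610 = -9.961 pp.

-9.96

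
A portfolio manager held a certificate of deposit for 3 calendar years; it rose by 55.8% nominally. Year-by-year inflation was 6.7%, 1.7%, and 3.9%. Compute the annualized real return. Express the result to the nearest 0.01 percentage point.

11.38%

Cumulative inflation factor: 1.067 × 1.017 × 1.039 ≈ 1.12746.
Nominal growth factor: 1.55800. Real growth factor = 1.55800 / 1.12746 ≈ 1.38187.
Annualized: 1.38187^(1/3) − 1 ≈ 0.11384.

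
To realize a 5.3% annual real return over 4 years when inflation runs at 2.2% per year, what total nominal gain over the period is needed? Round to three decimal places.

34.127%

Required annual nominal rate: (1+5.3%)(1+2.2%) − 1 = 7.6166%.
Cumulative over 4 years: (1 + 0.076166)^4 − 1 ≈ 0.34127.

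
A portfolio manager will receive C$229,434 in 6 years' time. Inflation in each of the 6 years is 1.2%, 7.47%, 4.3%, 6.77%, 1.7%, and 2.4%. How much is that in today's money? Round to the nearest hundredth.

C$181,901.20

Price-level factor over 6 years: 1.012 × 1.0747 × 1.043 × 1.0677 × 1.017 × 1.024 ≈ 1.2613111128.
Purchasing power today: C$229,434 divided by that factor.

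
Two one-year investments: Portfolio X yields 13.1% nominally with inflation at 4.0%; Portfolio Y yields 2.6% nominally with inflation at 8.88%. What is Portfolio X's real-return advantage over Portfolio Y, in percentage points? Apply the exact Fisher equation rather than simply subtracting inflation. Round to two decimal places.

14.52

Portfolio X real return: 1.131/1.040 − 1 = 8.750%.
Portfolio Y real return: 1.026/1.0888 − 1 = -5.768%.
Difference: 8.750 − (-5.768) = 14.518 pp.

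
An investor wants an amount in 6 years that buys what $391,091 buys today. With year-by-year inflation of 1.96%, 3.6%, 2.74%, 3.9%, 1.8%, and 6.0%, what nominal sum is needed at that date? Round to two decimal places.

Cumulative price-level factor: 1.0196 × 1.036 × 1.0274 × 1.039 × 1.018 × 1.060 ≈ 1.2167415376.
Multiplying $391,091 by the price-level factor gives the future nominal sum.

$475,856.66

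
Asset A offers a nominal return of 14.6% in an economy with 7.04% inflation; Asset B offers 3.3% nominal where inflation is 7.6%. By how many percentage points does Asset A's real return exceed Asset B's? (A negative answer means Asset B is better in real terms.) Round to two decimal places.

Asset A real return: 1.146/1.0704 − 1 = 7.063%.
Asset B real return: 1.033/1.076 − 1 = -3.996%.
Difference: 7.063 − (-3.996) = 11.059 pp.

11.06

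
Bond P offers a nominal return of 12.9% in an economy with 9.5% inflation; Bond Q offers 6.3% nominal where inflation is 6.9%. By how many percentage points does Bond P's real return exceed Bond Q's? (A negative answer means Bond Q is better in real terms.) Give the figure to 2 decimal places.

3.67

Bond P real return: 1.129/1.095 − 1 = 3.105%.
Bond Q real return: 1.063/1.069 − 1 = -0.561%.
Difference: 3.105 − (-0.561) = 3.666 pp.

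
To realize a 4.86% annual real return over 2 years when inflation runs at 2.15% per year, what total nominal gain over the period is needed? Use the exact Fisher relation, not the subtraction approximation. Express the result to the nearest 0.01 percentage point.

Required annual nominal rate: (1+4.86%)(1+2.15%) − 1 = 7.11449%.
Cumulative over 2 years: (1 + 0.0711449)^2 − 1 ≈ 0.14735.

14.74%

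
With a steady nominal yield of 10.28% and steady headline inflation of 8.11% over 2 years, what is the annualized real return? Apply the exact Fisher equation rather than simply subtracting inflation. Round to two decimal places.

With constant rates the annual real return is the same each year: (1+10.28%)/(1+8.11%) − 1 = 0.02007.

2.01%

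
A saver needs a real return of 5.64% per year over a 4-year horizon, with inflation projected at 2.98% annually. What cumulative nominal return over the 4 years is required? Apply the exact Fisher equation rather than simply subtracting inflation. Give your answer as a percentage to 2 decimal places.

40.06%

Required annual nominal rate: (1+5.64%)(1+2.98%) − 1 = 8.788072%.
Cumulative over 4 years: (1 + 0.08788072)^4 − 1 ≈ 0.40064.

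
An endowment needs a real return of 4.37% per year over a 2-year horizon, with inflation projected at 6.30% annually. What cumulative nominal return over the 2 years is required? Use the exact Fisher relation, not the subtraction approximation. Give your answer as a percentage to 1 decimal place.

23.1%

Required annual nominal rate: (1+4.37%)(1+6.30%) − 1 = 10.94531%.
Cumulative over 2 years: (1 + 0.1094531)^2 − 1 ≈ 0.23089.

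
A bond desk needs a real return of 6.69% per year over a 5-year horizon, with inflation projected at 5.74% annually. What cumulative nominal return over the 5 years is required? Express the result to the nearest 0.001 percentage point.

82.732%

Required annual nominal rate: (1+6.69%)(1+5.74%) − 1 = 12.814006%.
Cumulative over 5 years: (1 + 0.12814006)^5 − 1 ≈ 0.82732.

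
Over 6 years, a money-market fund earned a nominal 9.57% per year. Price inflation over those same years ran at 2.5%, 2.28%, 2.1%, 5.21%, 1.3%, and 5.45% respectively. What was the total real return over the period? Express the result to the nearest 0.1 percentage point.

43.8%

Cumulative inflation factor: 1.025 × 1.0228 × 1.021 × 1.0521 × 1.013 × 1.0545 ≈ 1.20297.
Nominal growth factor: 1.73041. Real growth factor = 1.73041 / 1.20297 ≈ 1.43846.
Total real return ≈ 43.8456%.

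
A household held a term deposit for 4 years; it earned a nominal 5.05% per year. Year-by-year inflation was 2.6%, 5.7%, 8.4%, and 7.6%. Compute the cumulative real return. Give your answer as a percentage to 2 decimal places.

Cumulative inflation factor: 1.026 × 1.057 × 1.084 × 1.076 ≈ 1.26492.
Nominal growth factor: 1.21782. Real growth factor = 1.21782 / 1.26492 ≈ 0.96277.
Total real return ≈ -3.7235%.

-3.72%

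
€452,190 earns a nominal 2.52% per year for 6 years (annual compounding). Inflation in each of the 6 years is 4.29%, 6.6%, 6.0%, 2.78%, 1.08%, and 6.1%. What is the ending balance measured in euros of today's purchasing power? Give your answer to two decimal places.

Nominal value at maturity: €452,190 × (1 + 2.52%)^6 ≈ €525,016.00.
Price-level factor over 6 years: 1.0429 × 1.066 × 1.060 × 1.0278 × 1.0108 × 1.061 ≈ 1.2989575780.
Dividing the nominal maturity value by the price-level factor gives the value in today's money.

€404,182.56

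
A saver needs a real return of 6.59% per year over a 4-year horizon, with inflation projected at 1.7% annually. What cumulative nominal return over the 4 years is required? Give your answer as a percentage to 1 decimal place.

Required annual nominal rate: (1+6.59%)(1+1.7%) − 1 = 8.40203%.
Cumulative over 4 years: (1 + 0.0840203)^4 − 1 ≈ 0.38086.

38.1%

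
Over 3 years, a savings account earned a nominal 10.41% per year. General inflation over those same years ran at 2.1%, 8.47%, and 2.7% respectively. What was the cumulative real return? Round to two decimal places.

Cumulative inflation factor: 1.021 × 1.0847 × 1.027 ≈ 1.13738.
Nominal growth factor: 1.34594. Real growth factor = 1.34594 / 1.13738 ≈ 1.18337.
Total real return ≈ 18.3367%.

18.34%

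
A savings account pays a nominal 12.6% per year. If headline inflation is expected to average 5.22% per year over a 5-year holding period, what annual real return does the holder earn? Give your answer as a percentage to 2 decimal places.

With constant rates the annual real return is the same each year: (1+12.6%)/(1+5.22%) − 1 = 0.07014.

7.01%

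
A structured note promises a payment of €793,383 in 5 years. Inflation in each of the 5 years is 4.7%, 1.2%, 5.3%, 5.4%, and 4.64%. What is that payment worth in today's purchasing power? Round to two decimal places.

Price-level factor over 5 years: 1.047 × 1.012 × 1.053 × 1.054 × 1.0464 ≈ 1.2305348198.
Purchasing power today: €793,383 divided by that factor.

€644,746.49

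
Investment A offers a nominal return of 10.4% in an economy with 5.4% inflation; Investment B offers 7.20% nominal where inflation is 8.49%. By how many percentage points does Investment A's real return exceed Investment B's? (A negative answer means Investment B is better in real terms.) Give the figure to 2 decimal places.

Investment A real return: 1.104/1.054 − 1 = 4.744%.
Investment B real return: 1.0720/1.0849 − 1 = -1.189%.
Difference: 4.744 − (-1.189) = 5.933 pp.

5.93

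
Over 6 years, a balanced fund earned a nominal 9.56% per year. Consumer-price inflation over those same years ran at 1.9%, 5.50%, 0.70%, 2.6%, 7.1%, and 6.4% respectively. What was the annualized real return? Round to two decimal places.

Cumulative inflation factor: 1.019 × 1.0550 × 1.0070 × 1.026 × 1.071 × 1.064 ≈ 1.26571.
Nominal growth factor: 1.72947. Real growth factor = 1.72947 / 1.26571 ≈ 1.36640.
Annualized: 1.36640^(1/6) − 1 ≈ 0.05341.

5.34%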